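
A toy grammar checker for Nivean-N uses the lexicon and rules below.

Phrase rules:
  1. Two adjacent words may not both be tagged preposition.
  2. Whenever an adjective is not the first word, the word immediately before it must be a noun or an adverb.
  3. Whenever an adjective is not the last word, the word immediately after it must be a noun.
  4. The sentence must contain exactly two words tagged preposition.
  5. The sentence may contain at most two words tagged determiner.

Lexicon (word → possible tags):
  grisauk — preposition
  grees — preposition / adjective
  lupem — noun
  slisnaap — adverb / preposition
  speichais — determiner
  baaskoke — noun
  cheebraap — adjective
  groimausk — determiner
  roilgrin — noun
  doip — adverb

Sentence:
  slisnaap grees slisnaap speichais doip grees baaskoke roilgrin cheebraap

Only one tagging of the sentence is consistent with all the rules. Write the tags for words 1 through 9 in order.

adverb preposition adverb determiner adverb preposition noun noun adjective

Candidates per position — 1:slisnaap {adverb,preposition}; 2:grees {preposition,adjective}; 3:slisnaap {adverb,preposition}; 4:speichais {determiner}; 5:doip {adverb}; 6:grees {preposition,adjective}; 7:baaskoke {noun}; 8:roilgrin {noun}; 9:cheebraap {adjective}.
Word 2 cannot be adjective — rule 3 would then fail for every completion. It is preposition.
Word 3 cannot be preposition — rule 1 would then fail for every completion. It is adverb.
Word 1 cannot be preposition — rule 1 would then fail for every completion. It is adverb.
Word 6 cannot be adjective — rule 4 would then fail for every completion. It is preposition.
So the tagging must be: adverb preposition adverb determiner adverb preposition noun noun adjective.
Rule-by-rule: rule 1 satisfied; rule 2 satisfied; rule 3 satisfied; rule 4 satisfied; rule 5 satisfied.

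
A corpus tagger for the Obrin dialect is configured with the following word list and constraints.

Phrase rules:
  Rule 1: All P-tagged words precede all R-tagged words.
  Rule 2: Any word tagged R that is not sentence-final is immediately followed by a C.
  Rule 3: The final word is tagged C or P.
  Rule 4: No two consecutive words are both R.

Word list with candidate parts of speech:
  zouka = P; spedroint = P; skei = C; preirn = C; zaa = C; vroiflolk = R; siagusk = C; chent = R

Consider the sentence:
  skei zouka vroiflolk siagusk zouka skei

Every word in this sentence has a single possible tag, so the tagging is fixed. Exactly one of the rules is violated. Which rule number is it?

1

Fixed tagging: C P R C P C.
Checking each rule: R1 violated, R2 holds, R3 holds, R4 holds.
Only rule 1 fails.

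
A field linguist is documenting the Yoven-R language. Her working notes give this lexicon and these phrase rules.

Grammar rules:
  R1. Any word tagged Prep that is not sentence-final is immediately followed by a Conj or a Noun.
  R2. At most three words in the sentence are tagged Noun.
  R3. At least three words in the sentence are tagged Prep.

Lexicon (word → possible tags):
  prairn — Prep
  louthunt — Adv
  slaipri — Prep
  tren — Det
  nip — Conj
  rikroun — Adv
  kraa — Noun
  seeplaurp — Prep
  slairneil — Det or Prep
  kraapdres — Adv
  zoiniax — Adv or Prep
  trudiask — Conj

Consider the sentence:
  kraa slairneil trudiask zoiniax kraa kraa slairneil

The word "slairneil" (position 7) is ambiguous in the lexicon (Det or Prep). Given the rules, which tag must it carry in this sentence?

Candidates per position — 1:kraa {Noun}; 2:slairneil {Det,Prep}; 3:trudiask {Conj}; 4:zoiniax {Adv,Prep}; 5:kraa {Noun}; 6:kraa {Noun}; 7:slairneil {Det,Prep}.
Word 2 cannot be Det — rule 3 would then fail for every completion. It is Prep.
Word 4 cannot be Adv — rule 3 would then fail for every completion. It is Prep.
Word 7 cannot be Det — rule 3 would then fail for every completion. It is Prep.
So the tagging must be: Noun Prep Conj Prep Noun Noun Prep.
Check: rule 1 ✓; rule 2 ✓; rule 3 ✓.

Prep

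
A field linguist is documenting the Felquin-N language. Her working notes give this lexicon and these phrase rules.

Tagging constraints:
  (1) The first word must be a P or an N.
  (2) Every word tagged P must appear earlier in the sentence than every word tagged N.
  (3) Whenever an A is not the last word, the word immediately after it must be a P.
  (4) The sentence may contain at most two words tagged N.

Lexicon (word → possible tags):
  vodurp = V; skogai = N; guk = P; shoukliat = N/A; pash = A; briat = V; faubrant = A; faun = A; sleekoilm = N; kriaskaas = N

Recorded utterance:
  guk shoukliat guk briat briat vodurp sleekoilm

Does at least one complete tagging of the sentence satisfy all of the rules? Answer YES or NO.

YES

Candidates per position — 1:guk {P}; 2:shoukliat {N,A}; 3:guk {P}; 4:briat {V}; 5:briat {V}; 6:vodurp {V}; 7:sleekoilm {N}.
One satisfying assignment: P A P V V V N.
Verifying each rule — rule 1 ok; rule 2 ok; rule 3 ok; rule 4 ok.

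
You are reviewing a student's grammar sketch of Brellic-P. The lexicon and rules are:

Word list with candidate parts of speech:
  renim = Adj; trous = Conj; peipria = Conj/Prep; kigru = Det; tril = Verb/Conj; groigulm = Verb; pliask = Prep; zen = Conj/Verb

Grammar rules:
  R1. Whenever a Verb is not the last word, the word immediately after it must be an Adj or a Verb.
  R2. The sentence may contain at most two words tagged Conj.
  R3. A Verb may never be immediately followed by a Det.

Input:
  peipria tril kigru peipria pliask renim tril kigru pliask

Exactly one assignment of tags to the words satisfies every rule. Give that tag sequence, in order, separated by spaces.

Prep Conj Det Prep Prep Adj Conj Det Prep

Candidates per position — 1:peipria {Conj,Prep}; 2:tril {Verb,Conj}; 3:kigru {Det}; 4:peipria {Conj,Prep}; 5:pliask {Prep}; 6:renim {Adj}; 7:tril {Verb,Conj}; 8:kigru {Det}; 9:pliask {Prep}.
If word 2 were Verb, no tagging could satisfy rule 1; so word 2 is Conj.
If word 7 were Verb, no tagging could satisfy rule 1; so word 7 is Conj.
If word 1 were Conj, no tagging could satisfy rule 2; so word 1 is Prep.
If word 4 were Conj, no tagging could satisfy rule 2; so word 4 is Prep.
The unique satisfying tagging is: Prep Conj Det Prep Prep Adj Conj Det Prep.
Rule-by-rule: rule 1 holds; rule 2 holds; rule 3 holds.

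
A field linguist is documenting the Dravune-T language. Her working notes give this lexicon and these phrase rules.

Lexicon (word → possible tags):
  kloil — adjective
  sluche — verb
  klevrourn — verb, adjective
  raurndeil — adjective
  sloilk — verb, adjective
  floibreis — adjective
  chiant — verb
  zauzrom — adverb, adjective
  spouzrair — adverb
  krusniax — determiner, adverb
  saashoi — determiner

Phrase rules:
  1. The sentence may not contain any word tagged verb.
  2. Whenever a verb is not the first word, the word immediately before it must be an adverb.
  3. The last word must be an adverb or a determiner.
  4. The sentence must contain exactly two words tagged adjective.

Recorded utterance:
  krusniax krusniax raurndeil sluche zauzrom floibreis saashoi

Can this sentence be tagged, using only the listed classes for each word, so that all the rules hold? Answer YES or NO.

NO

Candidates per position — 1:krusniax {determiner,adverb}; 2:krusniax {determiner,adverb}; 3:raurndeil {adjective}; 4:sluche {verb}; 5:zauzrom {adverb,adjective}; 6:floibreis {adjective}; 7:saashoi {determiner}.
Rule 1 cannot be satisfied by any choice of tags from the lexicon.
So there is no consistent tagging.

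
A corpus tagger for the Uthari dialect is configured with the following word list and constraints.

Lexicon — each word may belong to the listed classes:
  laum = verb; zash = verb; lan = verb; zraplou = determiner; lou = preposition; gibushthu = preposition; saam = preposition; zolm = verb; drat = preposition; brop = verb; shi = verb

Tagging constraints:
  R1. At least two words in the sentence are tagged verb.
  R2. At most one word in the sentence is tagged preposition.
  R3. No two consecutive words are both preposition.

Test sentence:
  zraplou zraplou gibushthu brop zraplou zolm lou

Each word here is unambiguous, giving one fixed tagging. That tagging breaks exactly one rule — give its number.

2

Fixed tagging: determiner determiner preposition verb determiner verb preposition.
Rule check: R1 holds, R2 violated, R3 holds.
Only rule 2 fails.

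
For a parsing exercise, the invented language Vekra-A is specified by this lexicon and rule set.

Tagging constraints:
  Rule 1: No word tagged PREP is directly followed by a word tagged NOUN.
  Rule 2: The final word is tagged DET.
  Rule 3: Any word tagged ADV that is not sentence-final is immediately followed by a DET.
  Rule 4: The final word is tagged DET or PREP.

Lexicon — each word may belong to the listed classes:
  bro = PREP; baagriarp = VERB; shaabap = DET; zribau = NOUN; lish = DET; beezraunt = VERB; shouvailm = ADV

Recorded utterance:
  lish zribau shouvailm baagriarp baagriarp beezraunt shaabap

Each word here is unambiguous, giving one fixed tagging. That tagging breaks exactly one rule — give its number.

3

Fixed tagging: DET NOUN ADV VERB VERB VERB DET.
Rule check: R1 ✓, R2 ✓, R3 ✗, R4 ✓.
Only rule 3 fails.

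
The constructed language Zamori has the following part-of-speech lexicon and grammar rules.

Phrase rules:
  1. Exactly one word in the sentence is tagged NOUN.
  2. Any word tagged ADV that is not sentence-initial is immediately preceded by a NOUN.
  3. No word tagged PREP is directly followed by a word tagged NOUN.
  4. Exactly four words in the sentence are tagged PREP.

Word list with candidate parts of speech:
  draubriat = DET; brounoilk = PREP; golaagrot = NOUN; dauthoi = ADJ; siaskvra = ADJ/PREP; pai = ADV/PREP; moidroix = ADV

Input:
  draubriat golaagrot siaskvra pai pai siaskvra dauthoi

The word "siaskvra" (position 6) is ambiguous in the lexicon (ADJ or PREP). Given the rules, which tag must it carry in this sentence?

Candidates per position — 1:draubriat {DET}; 2:golaagrot {NOUN}; 3:siaskvra {ADJ,PREP}; 4:pai {ADV,PREP}; 5:pai {ADV,PREP}; 6:siaskvra {ADJ,PREP}; 7:dauthoi {ADJ}.
Word 3 cannot be ADJ — rule 4 would then fail for every completion. It is PREP.
Word 4 cannot be ADV — rule 2 would then fail for every completion. It is PREP.
Word 5 cannot be ADV — rule 2 would then fail for every completion. It is PREP.
Word 6 cannot be ADJ — rule 4 would then fail for every completion. It is PREP.
The unique satisfying tagging is: DET NOUN PREP PREP PREP PREP ADJ.
Verifying each rule — rule 1 satisfied; rule 2 satisfied; rule 3 satisfied; rule 4 satisfied.

PREP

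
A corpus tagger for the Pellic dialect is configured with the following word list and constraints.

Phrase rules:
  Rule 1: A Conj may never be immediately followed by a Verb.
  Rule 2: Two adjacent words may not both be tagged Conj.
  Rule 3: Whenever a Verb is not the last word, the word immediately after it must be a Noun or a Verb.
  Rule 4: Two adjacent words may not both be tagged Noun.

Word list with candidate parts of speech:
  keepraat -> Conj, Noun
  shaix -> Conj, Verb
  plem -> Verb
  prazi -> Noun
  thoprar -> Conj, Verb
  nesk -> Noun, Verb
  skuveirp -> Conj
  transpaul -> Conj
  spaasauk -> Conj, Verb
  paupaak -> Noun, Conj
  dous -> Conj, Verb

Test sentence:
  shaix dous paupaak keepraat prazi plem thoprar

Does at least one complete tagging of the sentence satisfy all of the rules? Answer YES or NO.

Candidates per position — 1:shaix {Conj,Verb}; 2:dous {Conj,Verb}; 3:paupaak {Noun,Conj}; 4:keepraat {Conj,Noun}; 5:prazi {Noun}; 6:plem {Verb}; 7:thoprar {Conj,Verb}.
One satisfying assignment: Verb Verb Noun Conj Noun Verb Verb.
Verifying each rule — rule 1 ok; rule 2 ok; rule 3 ok; rule 4 ok.

YES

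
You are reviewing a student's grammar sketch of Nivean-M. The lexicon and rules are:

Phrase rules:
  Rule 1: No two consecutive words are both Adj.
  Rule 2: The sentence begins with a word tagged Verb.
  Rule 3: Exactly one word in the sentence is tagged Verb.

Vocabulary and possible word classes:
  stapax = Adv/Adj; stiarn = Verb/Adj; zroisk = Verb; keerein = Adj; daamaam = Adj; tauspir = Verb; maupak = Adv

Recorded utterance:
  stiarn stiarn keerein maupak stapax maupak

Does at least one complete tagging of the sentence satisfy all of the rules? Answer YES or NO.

Candidates per position — 1:stiarn {Verb,Adj}; 2:stiarn {Verb,Adj}; 3:keerein {Adj}; 4:maupak {Adv}; 5:stapax {Adv,Adj}; 6:maupak {Adv}.
Every candidate sequence violates at least one rule; no consistent tagging exists.

NO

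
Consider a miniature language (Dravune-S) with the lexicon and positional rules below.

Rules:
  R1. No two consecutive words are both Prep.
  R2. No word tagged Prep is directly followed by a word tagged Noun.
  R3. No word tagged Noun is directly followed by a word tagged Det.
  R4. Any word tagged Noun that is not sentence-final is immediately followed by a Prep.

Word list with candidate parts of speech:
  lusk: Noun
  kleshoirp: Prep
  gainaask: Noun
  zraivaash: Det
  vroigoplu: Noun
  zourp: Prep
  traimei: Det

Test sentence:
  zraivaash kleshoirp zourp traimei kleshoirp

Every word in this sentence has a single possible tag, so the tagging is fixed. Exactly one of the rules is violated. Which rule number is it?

Fixed tagging: Det Prep Prep Det Prep.
Checking each rule: R1 fails, R2 ok, R3 ok, R4 ok.
Only rule 1 fails.

1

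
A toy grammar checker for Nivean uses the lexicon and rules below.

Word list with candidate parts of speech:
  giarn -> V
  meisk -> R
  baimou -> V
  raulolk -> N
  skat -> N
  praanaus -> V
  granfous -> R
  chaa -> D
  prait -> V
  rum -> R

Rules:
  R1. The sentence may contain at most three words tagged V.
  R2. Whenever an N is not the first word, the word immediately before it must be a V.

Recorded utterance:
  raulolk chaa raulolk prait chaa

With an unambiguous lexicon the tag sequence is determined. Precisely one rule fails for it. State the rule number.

2

Fixed tagging: N D N V D.
Applying the rules: R1 ✓, R2 ✗.
Only rule 2 fails.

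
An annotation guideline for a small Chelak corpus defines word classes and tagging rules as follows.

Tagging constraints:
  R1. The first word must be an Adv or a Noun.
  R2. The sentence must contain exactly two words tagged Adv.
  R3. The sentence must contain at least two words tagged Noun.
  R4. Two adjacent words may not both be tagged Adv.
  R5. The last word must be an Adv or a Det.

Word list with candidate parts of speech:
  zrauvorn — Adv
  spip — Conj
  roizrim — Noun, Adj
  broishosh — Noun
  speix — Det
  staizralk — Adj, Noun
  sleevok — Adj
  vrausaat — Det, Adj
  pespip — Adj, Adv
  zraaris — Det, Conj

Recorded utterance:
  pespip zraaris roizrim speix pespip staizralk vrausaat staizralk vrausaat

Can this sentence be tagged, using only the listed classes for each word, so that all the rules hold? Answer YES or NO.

YES

Candidates per position — 1:pespip {Adj,Adv}; 2:zraaris {Det,Conj}; 3:roizrim {Noun,Adj}; 4:speix {Det}; 5:pespip {Adj,Adv}; 6:staizralk {Adj,Noun}; 7:vrausaat {Det,Adj}; 8:staizralk {Adj,Noun}; 9:vrausaat {Det,Adj}.
One satisfying assignment: Adv Conj Noun Det Adv Noun Adj Noun Det.
Checking: rule 1 ok; rule 2 ok; rule 3 ok; rule 4 ok; rule 5 ok.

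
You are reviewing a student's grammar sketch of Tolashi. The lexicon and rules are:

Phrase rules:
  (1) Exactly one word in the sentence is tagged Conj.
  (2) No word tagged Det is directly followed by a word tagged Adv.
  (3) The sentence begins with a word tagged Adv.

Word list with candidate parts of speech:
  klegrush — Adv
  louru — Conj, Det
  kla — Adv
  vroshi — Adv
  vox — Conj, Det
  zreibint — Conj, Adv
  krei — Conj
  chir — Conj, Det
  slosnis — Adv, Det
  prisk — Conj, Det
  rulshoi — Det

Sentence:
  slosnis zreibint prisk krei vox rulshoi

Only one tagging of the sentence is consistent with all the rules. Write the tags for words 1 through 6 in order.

Candidates per position — 1:slosnis {Adv,Det}; 2:zreibint {Conj,Adv}; 3:prisk {Conj,Det}; 4:krei {Conj}; 5:vox {Conj,Det}; 6:rulshoi {Det}.
Position 1: Det is ruled out by rule 3; that leaves Adv.
Position 2: Conj is ruled out by rule 1; that leaves Adv.
Position 3: Conj is ruled out by rule 1; that leaves Det.
Position 5: Conj is ruled out by rule 1; that leaves Det.
The unique satisfying tagging is: Adv Adv Det Conj Det Det.
Check: rule 1 ✓; rule 2 ✓; rule 3 ✓.

Adv Adv Det Conj Det Det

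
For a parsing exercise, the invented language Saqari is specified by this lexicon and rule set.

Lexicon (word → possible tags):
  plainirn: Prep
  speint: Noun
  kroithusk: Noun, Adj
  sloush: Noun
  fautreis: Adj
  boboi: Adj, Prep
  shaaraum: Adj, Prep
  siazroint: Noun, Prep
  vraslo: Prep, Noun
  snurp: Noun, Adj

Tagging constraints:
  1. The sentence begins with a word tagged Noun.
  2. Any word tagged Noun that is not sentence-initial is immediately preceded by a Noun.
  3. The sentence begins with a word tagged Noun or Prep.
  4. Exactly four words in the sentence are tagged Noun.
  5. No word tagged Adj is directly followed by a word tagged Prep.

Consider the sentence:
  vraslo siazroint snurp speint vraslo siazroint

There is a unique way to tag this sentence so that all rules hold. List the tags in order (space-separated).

Candidates per position — 1:vraslo {Prep,Noun}; 2:siazroint {Noun,Prep}; 3:snurp {Noun,Adj}; 4:speint {Noun}; 5:vraslo {Prep,Noun}; 6:siazroint {Noun,Prep}.
Word 1 cannot be Prep — rule 1 would then fail for every completion. It is Noun.
Word 2 cannot be Prep — rule 2 would then fail for every completion. It is Noun.
Word 3 cannot be Adj — rule 2 would then fail for every completion. It is Noun.
Word 5 cannot be Noun — rule 4 would then fail for every completion. It is Prep.
Word 6 cannot be Noun — rule 2 would then fail for every completion. It is Prep.
So the tagging must be: Noun Noun Noun Noun Prep Prep.
Verifying each rule — rule 1 satisfied; rule 2 satisfied; rule 3 satisfied; rule 4 satisfied; rule 5 satisfied.

Noun Noun Noun Noun Prep Prep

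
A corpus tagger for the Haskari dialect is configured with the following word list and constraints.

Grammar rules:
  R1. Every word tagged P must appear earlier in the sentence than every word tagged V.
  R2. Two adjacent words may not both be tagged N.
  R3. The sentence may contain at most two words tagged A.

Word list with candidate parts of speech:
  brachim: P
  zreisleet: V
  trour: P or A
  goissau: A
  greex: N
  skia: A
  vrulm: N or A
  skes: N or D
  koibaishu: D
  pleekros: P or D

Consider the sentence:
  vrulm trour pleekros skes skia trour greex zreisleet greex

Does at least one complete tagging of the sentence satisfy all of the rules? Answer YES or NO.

Candidates per position — 1:vrulm {N,A}; 2:trour {P,A}; 3:pleekros {P,D}; 4:skes {N,D}; 5:skia {A}; 6:trour {P,A}; 7:greex {N}; 8:zreisleet {V}; 9:greex {N}.
One satisfying assignment: N A D N A P N V N.
Checking: rule 1 satisfied; rule 2 satisfied; rule 3 satisfied.

YES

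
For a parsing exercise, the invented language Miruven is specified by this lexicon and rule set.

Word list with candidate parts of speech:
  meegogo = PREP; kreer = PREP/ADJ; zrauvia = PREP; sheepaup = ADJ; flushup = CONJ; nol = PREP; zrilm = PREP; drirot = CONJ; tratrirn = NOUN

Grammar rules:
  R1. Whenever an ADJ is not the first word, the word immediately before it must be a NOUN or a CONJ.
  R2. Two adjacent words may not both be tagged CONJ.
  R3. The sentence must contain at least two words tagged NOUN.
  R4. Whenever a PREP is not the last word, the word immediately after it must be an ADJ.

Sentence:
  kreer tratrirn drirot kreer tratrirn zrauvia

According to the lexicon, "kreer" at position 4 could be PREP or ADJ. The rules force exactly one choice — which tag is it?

ADJ

Candidates per position — 1:kreer {PREP,ADJ}; 2:tratrirn {NOUN}; 3:drirot {CONJ}; 4:kreer {PREP,ADJ}; 5:tratrirn {NOUN}; 6:zrauvia {PREP}.
Word 1 cannot be PREP — rule 4 would then fail for every completion. It is ADJ.
Word 4 cannot be PREP — rule 4 would then fail for every completion. It is ADJ.
The unique satisfying tagging is: ADJ NOUN CONJ ADJ NOUN PREP.
Check: rule 1 ✓; rule 2 ✓; rule 3 ✓; rule 4 ✓.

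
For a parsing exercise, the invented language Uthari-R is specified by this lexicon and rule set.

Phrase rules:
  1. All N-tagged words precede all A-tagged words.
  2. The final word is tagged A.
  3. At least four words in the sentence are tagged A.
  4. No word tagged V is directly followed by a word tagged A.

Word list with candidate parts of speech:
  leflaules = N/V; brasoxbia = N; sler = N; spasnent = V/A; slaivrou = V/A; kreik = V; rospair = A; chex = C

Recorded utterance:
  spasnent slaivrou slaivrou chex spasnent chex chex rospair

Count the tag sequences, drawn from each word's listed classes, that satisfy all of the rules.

3

Candidates per position — 1:spasnent {V,A}; 2:slaivrou {V,A}; 3:slaivrou {V,A}; 4:chex {C}; 5:spasnent {V,A}; 6:chex {C}; 7:chex {C}; 8:rospair {A}.
There are 16 candidate sequences in total.
The sequences that satisfy every rule: A A V C A C C A; A A A C V C C A; A A A C A C C A.
Count = 3.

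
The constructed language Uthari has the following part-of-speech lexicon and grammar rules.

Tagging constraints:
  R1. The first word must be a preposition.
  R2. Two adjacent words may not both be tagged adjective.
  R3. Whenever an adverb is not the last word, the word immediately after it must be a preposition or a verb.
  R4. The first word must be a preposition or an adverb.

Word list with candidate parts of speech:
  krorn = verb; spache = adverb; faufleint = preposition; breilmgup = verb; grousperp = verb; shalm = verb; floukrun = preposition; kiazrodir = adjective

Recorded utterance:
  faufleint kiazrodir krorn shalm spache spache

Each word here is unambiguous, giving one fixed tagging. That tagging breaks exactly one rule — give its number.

3

Fixed tagging: preposition adjective verb verb adverb adverb.
Checking each rule: R1 pass, R2 pass, R3 fail, R4 pass.
Only rule 3 fails.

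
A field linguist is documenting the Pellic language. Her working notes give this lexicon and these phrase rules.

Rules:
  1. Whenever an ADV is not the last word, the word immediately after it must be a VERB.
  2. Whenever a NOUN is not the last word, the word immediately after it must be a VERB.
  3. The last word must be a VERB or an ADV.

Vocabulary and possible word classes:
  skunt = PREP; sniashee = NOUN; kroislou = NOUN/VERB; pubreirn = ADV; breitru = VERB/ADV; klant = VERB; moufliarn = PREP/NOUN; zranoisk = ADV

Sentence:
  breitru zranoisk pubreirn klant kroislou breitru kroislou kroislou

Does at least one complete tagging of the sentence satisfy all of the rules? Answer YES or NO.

NO

Candidates per position — 1:breitru {VERB,ADV}; 2:zranoisk {ADV}; 3:pubreirn {ADV}; 4:klant {VERB}; 5:kroislou {NOUN,VERB}; 6:breitru {VERB,ADV}; 7:kroislou {NOUN,VERB}; 8:kroislou {NOUN,VERB}.
Rule 1 cannot be satisfied by any choice of tags from the lexicon.
So there is no consistent tagging.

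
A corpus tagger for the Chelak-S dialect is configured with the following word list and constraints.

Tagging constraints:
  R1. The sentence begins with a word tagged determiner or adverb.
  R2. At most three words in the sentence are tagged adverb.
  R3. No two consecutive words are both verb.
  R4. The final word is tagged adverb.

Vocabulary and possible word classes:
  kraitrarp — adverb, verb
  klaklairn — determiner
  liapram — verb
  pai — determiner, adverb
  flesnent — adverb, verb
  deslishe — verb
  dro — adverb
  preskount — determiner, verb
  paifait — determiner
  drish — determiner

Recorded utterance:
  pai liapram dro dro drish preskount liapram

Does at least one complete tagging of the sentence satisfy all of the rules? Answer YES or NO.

Candidates per position — 1:pai {determiner,adverb}; 2:liapram {verb}; 3:dro {adverb}; 4:dro {adverb}; 5:drish {determiner}; 6:preskount {determiner,verb}; 7:liapram {verb}.
Rule 4 cannot be satisfied by any choice of tags from the lexicon.
So there is no consistent tagging.

NO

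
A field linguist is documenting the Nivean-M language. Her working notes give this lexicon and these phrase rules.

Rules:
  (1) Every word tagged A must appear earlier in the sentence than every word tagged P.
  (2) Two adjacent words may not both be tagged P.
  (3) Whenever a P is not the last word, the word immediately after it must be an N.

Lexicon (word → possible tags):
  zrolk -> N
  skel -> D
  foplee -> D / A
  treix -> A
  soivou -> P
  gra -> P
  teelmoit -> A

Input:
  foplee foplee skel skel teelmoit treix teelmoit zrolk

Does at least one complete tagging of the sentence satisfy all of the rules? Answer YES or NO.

Candidates per position — 1:foplee {D,A}; 2:foplee {D,A}; 3:skel {D}; 4:skel {D}; 5:teelmoit {A}; 6:treix {A}; 7:teelmoit {A}; 8:zrolk {N}.
One satisfying assignment: D A D D A A A N.
Rule-by-rule: rule 1 holds; rule 2 holds; rule 3 holds.

YES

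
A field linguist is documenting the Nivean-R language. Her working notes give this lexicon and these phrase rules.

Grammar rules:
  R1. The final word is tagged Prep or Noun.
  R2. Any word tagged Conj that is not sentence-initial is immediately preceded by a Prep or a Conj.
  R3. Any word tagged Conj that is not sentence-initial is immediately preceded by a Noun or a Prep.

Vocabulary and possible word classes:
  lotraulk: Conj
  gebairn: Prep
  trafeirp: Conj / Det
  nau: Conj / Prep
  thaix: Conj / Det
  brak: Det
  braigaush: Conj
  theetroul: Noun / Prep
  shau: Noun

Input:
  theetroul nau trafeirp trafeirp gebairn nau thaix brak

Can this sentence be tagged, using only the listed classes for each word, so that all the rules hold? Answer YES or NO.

NO

Candidates per position — 1:theetroul {Noun,Prep}; 2:nau {Conj,Prep}; 3:trafeirp {Conj,Det}; 4:trafeirp {Conj,Det}; 5:gebairn {Prep}; 6:nau {Conj,Prep}; 7:thaix {Conj,Det}; 8:brak {Det}.
Rule 1 cannot be satisfied by any choice of tags from the lexicon.
So there is no consistent tagging.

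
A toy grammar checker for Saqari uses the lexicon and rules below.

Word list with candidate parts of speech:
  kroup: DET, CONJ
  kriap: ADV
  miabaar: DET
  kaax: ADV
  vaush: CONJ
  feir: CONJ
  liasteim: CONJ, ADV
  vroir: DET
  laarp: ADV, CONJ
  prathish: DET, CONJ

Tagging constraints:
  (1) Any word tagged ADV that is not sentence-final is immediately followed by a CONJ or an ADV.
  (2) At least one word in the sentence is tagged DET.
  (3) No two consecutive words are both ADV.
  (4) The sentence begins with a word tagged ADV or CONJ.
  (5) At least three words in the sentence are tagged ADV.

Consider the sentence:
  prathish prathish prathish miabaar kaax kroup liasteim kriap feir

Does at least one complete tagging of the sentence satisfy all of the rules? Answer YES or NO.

Candidates per position — 1:prathish {DET,CONJ}; 2:prathish {DET,CONJ}; 3:prathish {DET,CONJ}; 4:miabaar {DET}; 5:kaax {ADV}; 6:kroup {DET,CONJ}; 7:liasteim {CONJ,ADV}; 8:kriap {ADV}; 9:feir {CONJ}.
Every candidate sequence violates at least one rule; no consistent tagging exists.

NO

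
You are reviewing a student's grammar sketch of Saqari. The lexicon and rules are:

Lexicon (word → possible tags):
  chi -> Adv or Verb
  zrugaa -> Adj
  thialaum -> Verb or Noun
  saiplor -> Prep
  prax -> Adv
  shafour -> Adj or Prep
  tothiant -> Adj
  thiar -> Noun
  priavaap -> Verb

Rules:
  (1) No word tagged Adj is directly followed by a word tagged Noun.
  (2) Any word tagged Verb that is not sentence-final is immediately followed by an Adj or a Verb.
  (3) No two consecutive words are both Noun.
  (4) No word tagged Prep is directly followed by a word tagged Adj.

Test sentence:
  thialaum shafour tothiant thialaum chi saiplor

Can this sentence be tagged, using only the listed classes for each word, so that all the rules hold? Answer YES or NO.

Candidates per position — 1:thialaum {Verb,Noun}; 2:shafour {Adj,Prep}; 3:tothiant {Adj}; 4:thialaum {Verb,Noun}; 5:chi {Adv,Verb}; 6:saiplor {Prep}.
Every candidate sequence violates at least one rule; no consistent tagging exists.

NO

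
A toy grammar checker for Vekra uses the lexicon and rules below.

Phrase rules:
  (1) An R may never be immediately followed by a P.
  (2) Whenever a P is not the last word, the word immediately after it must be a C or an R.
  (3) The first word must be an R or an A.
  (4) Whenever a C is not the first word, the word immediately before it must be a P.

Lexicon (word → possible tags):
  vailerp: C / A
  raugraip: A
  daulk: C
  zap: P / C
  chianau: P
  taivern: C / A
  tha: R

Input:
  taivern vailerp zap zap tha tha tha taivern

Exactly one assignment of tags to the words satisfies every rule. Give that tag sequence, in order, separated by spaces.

A A P C R R R A

Candidates per position — 1:taivern {C,A}; 2:vailerp {C,A}; 3:zap {P,C}; 4:zap {P,C}; 5:tha {R}; 6:tha {R}; 7:tha {R}; 8:taivern {C,A}.
Position 1: C is ruled out by rule 3; that leaves A.
Position 2: C is ruled out by rule 4; that leaves A.
Position 3: C is ruled out by rule 4; that leaves P.
Position 4: P is ruled out by rule 2; that leaves C.
Position 8: C is ruled out by rule 4; that leaves A.
The unique satisfying tagging is: A A P C R R R A.
Checking: rule 1 holds; rule 2 holds; rule 3 holds; rule 4 holds.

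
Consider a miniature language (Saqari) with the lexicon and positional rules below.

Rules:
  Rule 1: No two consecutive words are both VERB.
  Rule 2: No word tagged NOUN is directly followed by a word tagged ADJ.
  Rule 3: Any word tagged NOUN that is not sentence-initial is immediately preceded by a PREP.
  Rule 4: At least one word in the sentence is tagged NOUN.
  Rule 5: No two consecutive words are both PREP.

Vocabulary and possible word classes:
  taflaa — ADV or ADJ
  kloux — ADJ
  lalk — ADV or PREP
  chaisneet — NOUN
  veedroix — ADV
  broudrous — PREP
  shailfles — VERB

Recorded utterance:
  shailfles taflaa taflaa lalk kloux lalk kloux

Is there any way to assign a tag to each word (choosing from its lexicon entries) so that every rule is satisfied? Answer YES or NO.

NO

Candidates per position — 1:shailfles {VERB}; 2:taflaa {ADV,ADJ}; 3:taflaa {ADV,ADJ}; 4:lalk {ADV,PREP}; 5:kloux {ADJ}; 6:lalk {ADV,PREP}; 7:kloux {ADJ}.
Rule 4 cannot be satisfied by any choice of tags from the lexicon.
So there is no consistent tagging.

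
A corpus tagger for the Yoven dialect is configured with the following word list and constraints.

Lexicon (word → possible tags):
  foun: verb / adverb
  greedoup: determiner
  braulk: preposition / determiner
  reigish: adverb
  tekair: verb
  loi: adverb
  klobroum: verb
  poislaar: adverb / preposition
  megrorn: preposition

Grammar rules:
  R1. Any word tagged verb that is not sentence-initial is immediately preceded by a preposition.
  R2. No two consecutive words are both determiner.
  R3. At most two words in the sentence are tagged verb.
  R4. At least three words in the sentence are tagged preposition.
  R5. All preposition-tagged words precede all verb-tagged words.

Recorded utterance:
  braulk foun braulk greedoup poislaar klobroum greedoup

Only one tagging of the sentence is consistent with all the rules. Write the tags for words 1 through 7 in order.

Candidates per position — 1:braulk {preposition,determiner}; 2:foun {verb,adverb}; 3:braulk {preposition,determiner}; 4:greedoup {determiner}; 5:poislaar {adverb,preposition}; 6:klobroum {verb}; 7:greedoup {determiner}.
Word 1 cannot be determiner — rule 4 would then fail for every completion. It is preposition.
Word 3 cannot be determiner — rule 2 would then fail for every completion. It is preposition.
Word 5 cannot be adverb — rule 1 would then fail for every completion. It is preposition.
Word 2 cannot be verb — rule 5 would then fail for every completion. It is adverb.
The unique satisfying tagging is: preposition adverb preposition determiner preposition verb determiner.
Checking: rule 1 ✓; rule 2 ✓; rule 3 ✓; rule 4 ✓; rule 5 ✓.

preposition adverb preposition determiner preposition verb determiner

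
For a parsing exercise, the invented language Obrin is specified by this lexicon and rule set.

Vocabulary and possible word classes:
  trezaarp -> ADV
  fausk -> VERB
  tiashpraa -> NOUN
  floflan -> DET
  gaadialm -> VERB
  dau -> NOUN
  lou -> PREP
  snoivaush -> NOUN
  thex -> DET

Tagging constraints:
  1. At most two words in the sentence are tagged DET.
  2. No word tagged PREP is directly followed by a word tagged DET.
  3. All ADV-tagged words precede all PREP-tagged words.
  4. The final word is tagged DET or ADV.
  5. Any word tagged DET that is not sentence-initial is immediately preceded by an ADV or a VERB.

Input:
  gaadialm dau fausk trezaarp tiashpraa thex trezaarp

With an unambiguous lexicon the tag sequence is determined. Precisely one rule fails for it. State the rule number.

Fixed tagging: VERB NOUN VERB ADV NOUN DET ADV.
Rule check: R1 ok, R2 ok, R3 ok, R4 ok, R5 fails.
Only rule 5 fails.

5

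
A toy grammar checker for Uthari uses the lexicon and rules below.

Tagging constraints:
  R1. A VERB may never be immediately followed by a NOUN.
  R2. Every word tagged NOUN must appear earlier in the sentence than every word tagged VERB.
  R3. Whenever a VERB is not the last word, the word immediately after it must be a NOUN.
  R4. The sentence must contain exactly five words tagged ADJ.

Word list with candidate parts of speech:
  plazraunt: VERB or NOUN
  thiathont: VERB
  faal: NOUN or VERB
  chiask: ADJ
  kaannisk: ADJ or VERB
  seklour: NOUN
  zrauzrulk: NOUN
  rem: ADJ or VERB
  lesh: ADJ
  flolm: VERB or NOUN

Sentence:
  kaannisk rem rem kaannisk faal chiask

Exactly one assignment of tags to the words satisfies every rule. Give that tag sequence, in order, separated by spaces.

ADJ ADJ ADJ ADJ NOUN ADJ

Candidates per position — 1:kaannisk {ADJ,VERB}; 2:rem {ADJ,VERB}; 3:rem {ADJ,VERB}; 4:kaannisk {ADJ,VERB}; 5:faal {NOUN,VERB}; 6:chiask {ADJ}.
Position 1: VERB is ruled out by rule 3; that leaves ADJ.
Position 2: VERB is ruled out by rule 3; that leaves ADJ.
Position 3: VERB is ruled out by rule 3; that leaves ADJ.
Position 4: VERB is ruled out by rule 4; that leaves ADJ.
Position 5: VERB is ruled out by rule 3; that leaves NOUN.
So the tagging must be: ADJ ADJ ADJ ADJ NOUN ADJ.
Checking: rule 1 holds; rule 2 holds; rule 3 holds; rule 4 holds.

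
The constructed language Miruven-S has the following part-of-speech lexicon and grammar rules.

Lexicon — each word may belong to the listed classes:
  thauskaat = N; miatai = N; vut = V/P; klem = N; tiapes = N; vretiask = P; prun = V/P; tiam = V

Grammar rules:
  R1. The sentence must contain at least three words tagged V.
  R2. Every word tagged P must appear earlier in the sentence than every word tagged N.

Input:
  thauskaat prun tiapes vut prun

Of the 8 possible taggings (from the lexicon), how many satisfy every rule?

1

Candidates per position — 1:thauskaat {N}; 2:prun {V,P}; 3:tiapes {N}; 4:vut {V,P}; 5:prun {V,P}.
There are 8 candidate sequences in total.
The sequences that satisfy every rule: N V N V V.
Count = 1.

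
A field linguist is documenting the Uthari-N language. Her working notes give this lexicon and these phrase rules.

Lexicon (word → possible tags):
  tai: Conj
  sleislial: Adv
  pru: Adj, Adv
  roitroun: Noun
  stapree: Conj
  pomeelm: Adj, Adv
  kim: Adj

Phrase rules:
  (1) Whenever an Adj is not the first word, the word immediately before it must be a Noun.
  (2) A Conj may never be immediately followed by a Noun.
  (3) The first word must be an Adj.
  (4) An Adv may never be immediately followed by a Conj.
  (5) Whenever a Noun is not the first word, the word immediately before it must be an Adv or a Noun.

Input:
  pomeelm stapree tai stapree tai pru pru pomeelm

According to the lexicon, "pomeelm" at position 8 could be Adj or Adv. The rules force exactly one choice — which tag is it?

Adv

Candidates per position — 1:pomeelm {Adj,Adv}; 2:stapree {Conj}; 3:tai {Conj}; 4:stapree {Conj}; 5:tai {Conj}; 6:pru {Adj,Adv}; 7:pru {Adj,Adv}; 8:pomeelm {Adj,Adv}.
If word 1 were Adv, no tagging could satisfy rule 3; so word 1 is Adj.
If word 6 were Adj, no tagging could satisfy rule 1; so word 6 is Adv.
If word 7 were Adj, no tagging could satisfy rule 1; so word 7 is Adv.
If word 8 were Adj, no tagging could satisfy rule 1; so word 8 is Adv.
So the tagging must be: Adj Conj Conj Conj Conj Adv Adv Adv.
Check: rule 1 ok; rule 2 ok; rule 3 ok; rule 4 ok; rule 5 ok.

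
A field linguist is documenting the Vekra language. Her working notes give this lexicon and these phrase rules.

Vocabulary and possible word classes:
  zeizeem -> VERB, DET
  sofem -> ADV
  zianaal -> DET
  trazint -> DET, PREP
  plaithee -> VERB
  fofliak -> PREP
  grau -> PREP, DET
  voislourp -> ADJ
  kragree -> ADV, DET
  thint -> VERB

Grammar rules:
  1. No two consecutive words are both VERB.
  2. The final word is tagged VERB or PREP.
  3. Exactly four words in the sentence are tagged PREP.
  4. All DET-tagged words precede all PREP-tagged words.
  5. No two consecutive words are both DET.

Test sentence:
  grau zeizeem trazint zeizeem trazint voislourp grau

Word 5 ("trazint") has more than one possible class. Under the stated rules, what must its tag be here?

PREP

Candidates per position — 1:grau {PREP,DET}; 2:zeizeem {VERB,DET}; 3:trazint {DET,PREP}; 4:zeizeem {VERB,DET}; 5:trazint {DET,PREP}; 6:voislourp {ADJ}; 7:grau {PREP,DET}.
At position 1, choosing DET makes rule 3 impossible to satisfy; hence PREP.
At position 2, choosing DET makes rule 4 impossible to satisfy; hence VERB.
At position 3, choosing DET makes rule 3 impossible to satisfy; hence PREP.
At position 4, choosing DET makes rule 4 impossible to satisfy; hence VERB.
At position 5, choosing DET makes rule 3 impossible to satisfy; hence PREP.
At position 7, choosing DET makes rule 2 impossible to satisfy; hence PREP.
The unique satisfying tagging is: PREP VERB PREP VERB PREP ADJ PREP.
Verifying each rule — rule 1 satisfied; rule 2 satisfied; rule 3 satisfied; rule 4 satisfied; rule 5 satisfied.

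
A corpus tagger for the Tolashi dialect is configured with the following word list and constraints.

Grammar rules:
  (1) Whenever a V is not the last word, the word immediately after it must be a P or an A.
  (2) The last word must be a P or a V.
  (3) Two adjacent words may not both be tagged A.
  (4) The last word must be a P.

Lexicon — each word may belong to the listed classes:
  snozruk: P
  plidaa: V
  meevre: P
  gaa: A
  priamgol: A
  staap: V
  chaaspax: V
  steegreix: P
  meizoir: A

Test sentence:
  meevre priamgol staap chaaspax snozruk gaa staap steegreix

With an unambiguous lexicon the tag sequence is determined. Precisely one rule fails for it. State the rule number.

Fixed tagging: P A V V P A V P.
Applying the rules: R1 ✗, R2 ✓, R3 ✓, R4 ✓.
Only rule 1 fails.

1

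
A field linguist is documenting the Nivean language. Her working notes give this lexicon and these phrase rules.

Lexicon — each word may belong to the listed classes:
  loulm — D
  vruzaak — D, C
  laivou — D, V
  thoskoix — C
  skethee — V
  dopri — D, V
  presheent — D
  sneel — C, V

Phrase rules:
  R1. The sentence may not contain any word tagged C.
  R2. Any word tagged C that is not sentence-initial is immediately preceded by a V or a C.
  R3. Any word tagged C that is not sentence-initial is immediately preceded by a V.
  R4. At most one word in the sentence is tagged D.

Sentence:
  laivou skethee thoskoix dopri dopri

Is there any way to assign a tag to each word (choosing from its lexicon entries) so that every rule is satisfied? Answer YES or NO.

NO

Candidates per position — 1:laivou {D,V}; 2:skethee {V}; 3:thoskoix {C}; 4:dopri {D,V}; 5:dopri {D,V}.
Rule 1 cannot be satisfied by any choice of tags from the lexicon.
So there is no consistent tagging.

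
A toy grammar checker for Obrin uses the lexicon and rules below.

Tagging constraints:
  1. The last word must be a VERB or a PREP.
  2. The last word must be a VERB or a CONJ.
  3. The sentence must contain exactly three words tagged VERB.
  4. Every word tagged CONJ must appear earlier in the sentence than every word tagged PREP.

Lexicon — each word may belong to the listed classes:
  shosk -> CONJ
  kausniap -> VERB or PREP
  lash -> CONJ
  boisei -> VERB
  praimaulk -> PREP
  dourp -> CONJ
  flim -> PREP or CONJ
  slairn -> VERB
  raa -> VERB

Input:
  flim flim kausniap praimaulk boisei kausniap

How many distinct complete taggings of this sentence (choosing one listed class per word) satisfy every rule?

Candidates per position — 1:flim {PREP,CONJ}; 2:flim {PREP,CONJ}; 3:kausniap {VERB,PREP}; 4:praimaulk {PREP}; 5:boisei {VERB}; 6:kausniap {VERB,PREP}.
There are 16 candidate sequences in total.
The sequences that satisfy every rule: PREP PREP VERB PREP VERB VERB; CONJ PREP VERB PREP VERB VERB; CONJ CONJ VERB PREP VERB VERB.
Count = 3.

3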